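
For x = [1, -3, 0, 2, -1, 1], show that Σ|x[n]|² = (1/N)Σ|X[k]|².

Time domain:
Σ|x[n]|² = |1|² + |-3|² + |0|² + |2|² + |-1|² + |1|² = 16.0000

Frequency domain:
(1/6)Σ|X[k]|² = (1/6)(|0|² + |-1.5000+2.5981i|² + |4.5000+4.3301i|² + |0|² + |4.5000-4.3301i|² + |-1.5000-2.5981i|²) = (1/6)·96.0000 = 16.0000

Both sides agree, confirming Parseval's theorem.

Σ|x[n]|² = (1/N)Σ|X[k]|² = 16.0000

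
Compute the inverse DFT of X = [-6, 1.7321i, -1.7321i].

x[n] = (1/3) Σ(k=0 to 2) X[k] · e^(2πikn/3)

Computing each x[n]:
x[0] = -2
x[1] = -3
x[2] = -1

x = [-2, -3, -1]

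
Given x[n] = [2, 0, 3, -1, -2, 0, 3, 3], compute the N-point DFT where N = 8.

X[k] = Σ(n=0 to 7) x[n] · ω_8^(nk)
where ω_8 = e^(-2πi/8)

Computing each X[k]:
X[0] = 8
X[1] = 6.8284+2.8284i
X[2] = -6+2i
X[3] = 1.1716+2.8284i
X[4] = 4
X[5] = 1.1716-2.8284i
X[6] = -6-2i
X[7] = 6.8284-2.8284i

X = [8, 6.8284+2.8284i, -6+2i, 1.1716+2.8284i, 4, 1.1716-2.8284i, -6-2i, 6.8284-2.8284i]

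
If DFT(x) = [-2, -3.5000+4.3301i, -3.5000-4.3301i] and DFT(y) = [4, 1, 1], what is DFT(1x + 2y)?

By linearity: DFT(1x + 2y) = 1·DFT(x) + 2·DFT(y)
= 1·[-2, -3.5000+4.3301i, -3.5000-4.3301i] + 2·[4, 1, 1]

Computing element-wise:
Z[0] = 1·(-2) + 2·(4) = 6
Z[1] = 1·(-3.5000+4.3301i) + 2·(1) = -1.5000+4.3301i
Z[2] = 1·(-3.5000-4.3301i) + 2·(1) = -1.5000-4.3301i

DFT(1x + 2y) = 1·X + 2·Y = [6, -1.5000+4.3301i, -1.5000-4.3301i]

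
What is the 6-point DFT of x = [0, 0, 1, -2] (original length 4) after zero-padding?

Original 4-point DFT: [-1, -1-2i, 3, -1+2i]
Zero-padded 6-point DFT provides frequency interpolation.

DFT_6([x, 0, ...]) = [-1, 1.5000-0.8660i, -2.5000+0.8660i, 3, -2.5000-0.8660i, 1.5000+0.8660i]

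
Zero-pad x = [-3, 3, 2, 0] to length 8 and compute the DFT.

Original 4-point DFT: [2, -5-3i, -4, -5+3i]
Zero-padded 8-point DFT provides frequency interpolation.

DFT_8([x, 0, ...]) = [2, -0.8787-4.1213i, -5-3i, -5.1213-0.1213i, -4, -5.1213+0.1213i, -5+3i, -0.8787+4.1213i]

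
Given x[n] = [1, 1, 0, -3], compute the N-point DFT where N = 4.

X[k] = Σ(n=0 to 3) x[n] · ω_4^(nk)
where ω_4 = e^(-2πi/4)

Computing each X[k]:
X[0] = -1
X[1] = 1-4i
X[2] = 3
X[3] = 1+4i

X = [-1, 1-4i, 3, 1+4i]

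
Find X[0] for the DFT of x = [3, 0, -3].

X[0] = Σ(n=0 to 2) x[n] · ω_3^0 = Σ x[n]
= (3) + (0) + (-3)

X[0] = 0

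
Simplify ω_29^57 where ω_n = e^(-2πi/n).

Since ω_29^29 = 1, powers reduce modulo 29.
57 mod 29 = 28
So ω_29^57 = ω_29^28 = e^(-2πi·28/29)

ω_29^57 = ω_29^28 = 0.9766+0.2150i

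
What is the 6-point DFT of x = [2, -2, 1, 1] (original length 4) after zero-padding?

Original 4-point DFT: [2, 1+3i, 4, 1-3i]
Zero-padded 6-point DFT provides frequency interpolation.

DFT_6([x, 0, ...]) = [2, -0.5000+0.8660i, 3.5000+2.5981i, 4, 3.5000-2.5981i, -0.5000-0.8660i]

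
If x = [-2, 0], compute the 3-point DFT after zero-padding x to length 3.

Original 2-point DFT: [-2, -2]
Zero-padded 3-point DFT provides frequency interpolation.

DFT_3([x, 0, ...]) = [-2, -2, -2]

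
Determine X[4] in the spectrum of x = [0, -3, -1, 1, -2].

X[4] = Σ(n=0 to 4) x[n] · ω_5^(4n) where ω_5 = e^(-2πi/5)
= (0)·ω_5^0 + (-3)·ω_5^4 + (-1)·ω_5^8 + (1)·ω_5^12 + (-2)·ω_5^16

X[4] = -1.5451-2.1266i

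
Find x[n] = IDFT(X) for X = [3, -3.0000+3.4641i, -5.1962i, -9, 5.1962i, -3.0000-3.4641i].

x[n] = (1/6) Σ(k=0 to 5) X[k] · e^(2πikn/6)

Computing each x[n]:
x[0] = -2
x[1] = 2
x[2] = -3
x[3] = 3
x[4] = 2
x[5] = 1

x = [-2, 2, -3, 3, 2, 1]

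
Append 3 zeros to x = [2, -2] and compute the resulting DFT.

Original 2-point DFT: [0, 4]
Zero-padded 5-point DFT provides frequency interpolation.

DFT_5([x, 0, ...]) = [0, 1.3820+1.9021i, 3.6180+1.1756i, 3.6180-1.1756i, 1.3820-1.9021i]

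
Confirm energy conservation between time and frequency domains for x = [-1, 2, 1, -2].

Time domain:
Σ|x[n]|² = |-1|² + |2|² + |1|² + |-2|² = 10.0000

Frequency domain:
(1/4)Σ|X[k]|² = (1/4)(|0|² + |-2-4i|² + |0|² + |-2+4i|²) = (1/4)·40.0000 = 10.0000

Both sides agree, confirming Parseval's theorem.

Σ|x[n]|² = (1/N)Σ|X[k]|² = 10.0000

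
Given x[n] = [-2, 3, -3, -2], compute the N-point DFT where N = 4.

X[k] = Σ(n=0 to 3) x[n] · ω_4^(nk)
where ω_4 = e^(-2πi/4)

Computing each X[k]:
X[0] = -4
X[1] = 1-5i
X[2] = -6
X[3] = 1+5i

X = [-4, 1-5i, -6, 1+5i]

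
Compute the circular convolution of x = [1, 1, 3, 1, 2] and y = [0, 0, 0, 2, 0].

(x ⊛ y)[n] = Σ(m=0 to 4) x[m] · y[(n-m) mod 5]

Computing each output sample:
(x ⊛ y)[0] = 6
(x ⊛ y)[1] = 2
(x ⊛ y)[2] = 4
(x ⊛ y)[3] = 2
(x ⊛ y)[4] = 2

x ⊛ y = [6, 2, 4, 2, 2]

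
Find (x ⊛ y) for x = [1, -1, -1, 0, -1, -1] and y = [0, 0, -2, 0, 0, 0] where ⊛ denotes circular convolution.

(x ⊛ y)[n] = Σ(m=0 to 5) x[m] · y[(n-m) mod 6]

Computing each output sample:
(x ⊛ y)[0] = 2
(x ⊛ y)[1] = 2
(x ⊛ y)[2] = -2
(x ⊛ y)[3] = 2
(x ⊛ y)[4] = 2
(x ⊛ y)[5] = 0

x ⊛ y = [2, 2, -2, 2, 2, 0]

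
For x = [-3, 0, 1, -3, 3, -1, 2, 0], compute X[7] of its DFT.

X[7] = Σ(n=0 to 7) x[n] · ω_8^(7n) where ω_8 = e^(-2πi/8)
= (-3)·ω_8^0 + (0)·ω_8^7 + (1)·ω_8^14 + (-3)·ω_8^21 + (3)·ω_8^28 + (-1)·ω_8^35 + (2)·ω_8^42 + (0)·ω_8^49

X[7] = -3.1716-2.4142i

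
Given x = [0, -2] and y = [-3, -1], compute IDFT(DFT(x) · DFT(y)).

(x ⊛ y)[n] = Σ(m=0 to 1) x[m] · y[(n-m) mod 2]

Computing each output sample:
(x ⊛ y)[0] = 2
(x ⊛ y)[1] = 6

x ⊛ y = [2, 6]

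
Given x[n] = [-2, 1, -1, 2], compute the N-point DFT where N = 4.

X[k] = Σ(n=0 to 3) x[n] · ω_4^(nk)
where ω_4 = e^(-2πi/4)

Computing each X[k]:
X[0] = 0
X[1] = -1+1i
X[2] = -6
X[3] = -1-1i

X = [0, -1+1i, -6, -1-1i]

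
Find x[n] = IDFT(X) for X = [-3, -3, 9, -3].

x[n] = (1/4) Σ(k=0 to 3) X[k] · e^(2πikn/4)

Computing each x[n]:
x[0] = 0
x[1] = -3
x[2] = 3
x[3] = -3

x = [0, -3, 3, -3]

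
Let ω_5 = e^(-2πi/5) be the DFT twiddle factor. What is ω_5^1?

ω_5^1 = e^(-2πi·1/5)
= cos(-2π·1/5) + i·sin(-2π·1/5)
= cos(-2π/5) + i·sin(-2π/5)

ω_5^1 = cos(-2π/5) + i·sin(-2π/5) = 0.3090-0.9511i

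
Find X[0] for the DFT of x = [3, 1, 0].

X[0] = Σ(n=0 to 2) x[n] · ω_3^0 = Σ x[n]
= (3) + (1) + (0)

X[0] = 4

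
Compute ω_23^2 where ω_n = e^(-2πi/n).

ω_23^2 = e^(-2πi·2/23)
= cos(-2π·2/23) + i·sin(-2π·2/23)
= cos(-4π/23) + i·sin(-4π/23)

ω_23^2 = cos(-4π/23) + i·sin(-4π/23) = 0.8544-0.5196i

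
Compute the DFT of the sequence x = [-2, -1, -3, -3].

X[k] = Σ(n=0 to 3) x[n] · ω_4^(nk)
where ω_4 = e^(-2πi/4)

Computing each X[k]:
X[0] = -9
X[1] = 1-2i
X[2] = -1
X[3] = 1+2i

X = [-9, 1-2i, -1, 1+2i]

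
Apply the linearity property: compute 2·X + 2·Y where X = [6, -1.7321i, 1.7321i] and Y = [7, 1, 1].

By linearity: DFT(2x + 2y) = 2·DFT(x) + 2·DFT(y)
= 2·[6, -1.7321i, 1.7321i] + 2·[7, 1, 1]

Computing element-wise:
Z[0] = 2·(6) + 2·(7) = 26
Z[1] = 2·(-1.7321i) + 2·(1) = 2.0000-3.4642i
Z[2] = 2·(1.7321i) + 2·(1) = 2.0000+3.4642i

DFT(2x + 2y) = 2·X + 2·Y = [26, 2.0000-3.4642i, 2.0000+3.4642i]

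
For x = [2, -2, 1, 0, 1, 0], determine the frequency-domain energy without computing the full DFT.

Parseval: Σ|x[n]|² = (1/N)Σ|X[k]|², so Σ|X[k]|² = N·Σ|x[n]|² = 6·10.0000

Σ|X[k]|² = N·Σ|x[n]|² = 6·10.0000 = 60.0000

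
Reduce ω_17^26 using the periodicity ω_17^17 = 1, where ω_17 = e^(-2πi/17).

Since ω_17^17 = 1, powers reduce modulo 17.
26 mod 17 = 9
So ω_17^26 = ω_17^9 = e^(-2πi·9/17)

ω_17^26 = ω_17^9 = -0.9830+0.1837i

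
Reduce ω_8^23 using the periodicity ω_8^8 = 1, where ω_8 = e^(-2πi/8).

Since ω_8^8 = 1, powers reduce modulo 8.
23 mod 8 = 7
So ω_8^23 = ω_8^7 = e^(-2πi·7/8)

ω_8^23 = ω_8^7 = 0.7071+0.7071i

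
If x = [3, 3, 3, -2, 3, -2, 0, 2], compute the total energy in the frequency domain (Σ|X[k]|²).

Parseval: Σ|x[n]|² = (1/N)Σ|X[k]|², so Σ|X[k]|² = N·Σ|x[n]|² = 8·48.0000

Σ|X[k]|² = N·Σ|x[n]|² = 8·48.0000 = 384.0000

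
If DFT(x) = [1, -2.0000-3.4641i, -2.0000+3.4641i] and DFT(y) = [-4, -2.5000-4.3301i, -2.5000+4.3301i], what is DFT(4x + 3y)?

By linearity: DFT(4x + 3y) = 4·DFT(x) + 3·DFT(y)
= 4·[1, -2.0000-3.4641i, -2.0000+3.4641i] + 3·[-4, -2.5000-4.3301i, -2.5000+4.3301i]

Computing element-wise:
Z[0] = 4·(1) + 3·(-4) = -8
Z[1] = 4·(-2.0000-3.4641i) + 3·(-2.5000-4.3301i) = -15.5000-26.8467i
Z[2] = 4·(-2.0000+3.4641i) + 3·(-2.5000+4.3301i) = -15.5000+26.8467i

DFT(4x + 3y) = 4·X + 3·Y = [-8, -15.5000-26.8467i, -15.5000+26.8467i]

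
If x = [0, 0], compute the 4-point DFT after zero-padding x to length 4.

Original 2-point DFT: [0, 0]
Zero-padded 4-point DFT provides frequency interpolation.

DFT_4([x, 0, ...]) = [0, 0, 0, 0]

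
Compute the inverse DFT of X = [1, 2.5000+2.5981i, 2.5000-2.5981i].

x[n] = (1/3) Σ(k=0 to 2) X[k] · e^(2πikn/3)

Computing each x[n]:
x[0] = 2
x[1] = -2
x[2] = 1

x = [2, -2, 1]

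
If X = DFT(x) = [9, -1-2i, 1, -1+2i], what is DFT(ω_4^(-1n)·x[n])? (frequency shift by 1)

Modulation property: DFT(ω_4^(-1n)·x[n]) = X[(k-1) mod 4], so circularly shift X by 1 positions.

X[k-1] = [-1+2i, 9, -1-2i, 1]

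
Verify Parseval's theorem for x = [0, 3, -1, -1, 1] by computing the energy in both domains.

Time domain:
Σ|x[n]|² = |0|² + |3|² + |-1|² + |-1|² + |1|² = 12.0000

Frequency domain:
(1/5)Σ|X[k]|² = (1/5)(|2|² + |2.8541-1.9021i|² + |-3.8541-1.1756i|² + |-3.8541+1.1756i|² + |2.8541+1.9021i|²) = (1/5)·60.0000 = 12.0000

Both sides agree, confirming Parseval's theorem.

Σ|x[n]|² = (1/N)Σ|X[k]|² = 12.0000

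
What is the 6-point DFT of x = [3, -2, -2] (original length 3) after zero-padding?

Original 3-point DFT: [-1, 5, 5]
Zero-padded 6-point DFT provides frequency interpolation.

DFT_6([x, 0, ...]) = [-1, 3.0000+3.4641i, 5, 3, 5, 3.0000-3.4641i]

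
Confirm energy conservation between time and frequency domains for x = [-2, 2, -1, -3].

Time domain:
Σ|x[n]|² = |-2|² + |2|² + |-1|² + |-3|² = 18.0000

Frequency domain:
(1/4)Σ|X[k]|² = (1/4)(|-4|² + |-1-5i|² + |-2|² + |-1+5i|²) = (1/4)·72.0000 = 18.0000

Both sides agree, confirming Parseval's theorem.

Σ|x[n]|² = (1/N)Σ|X[k]|² = 18.0000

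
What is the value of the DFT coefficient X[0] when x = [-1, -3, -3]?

X[0] = Σ(n=0 to 2) x[n] · ω_3^0 = Σ x[n]
= (-1) + (-3) + (-3)

X[0] = -7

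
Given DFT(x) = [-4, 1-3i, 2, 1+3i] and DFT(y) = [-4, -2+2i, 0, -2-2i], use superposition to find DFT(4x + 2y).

By linearity: DFT(4x + 2y) = 4·DFT(x) + 2·DFT(y)
= 4·[-4, 1-3i, 2, 1+3i] + 2·[-4, -2+2i, 0, -2-2i]

Computing element-wise:
Z[0] = 4·(-4) + 2·(-4) = -24
Z[1] = 4·(1-3i) + 2·(-2+2i) = -8i
Z[2] = 4·(2) + 2·(0) = 8
Z[3] = 4·(1+3i) + 2·(-2-2i) = 8i

DFT(4x + 2y) = 4·X + 2·Y = [-24, -8i, 8, 8i]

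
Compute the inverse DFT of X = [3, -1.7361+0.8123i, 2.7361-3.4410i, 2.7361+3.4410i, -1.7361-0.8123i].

x[n] = (1/5) Σ(k=0 to 4) X[k] · e^(2πikn/5)

Computing each x[n]:
x[0] = 1
x[1] = 0
x[2] = 0
x[3] = 3
x[4] = -1

x = [1, 0, 0, 3, -1]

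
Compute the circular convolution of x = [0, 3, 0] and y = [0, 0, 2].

(x ⊛ y)[n] = Σ(m=0 to 2) x[m] · y[(n-m) mod 3]

Computing each output sample:
(x ⊛ y)[0] = 6
(x ⊛ y)[1] = 0
(x ⊛ y)[2] = 0

x ⊛ y = [6, 0, 0]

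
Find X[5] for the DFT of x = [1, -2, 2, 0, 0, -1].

X[5] = Σ(n=0 to 5) x[n] · ω_6^(5n) where ω_6 = e^(-2πi/6)
= (1)·ω_6^0 + (-2)·ω_6^5 + (2)·ω_6^10 + (0)·ω_6^15 + (0)·ω_6^20 + (-1)·ω_6^25

X[5] = -1.5000+0.8660i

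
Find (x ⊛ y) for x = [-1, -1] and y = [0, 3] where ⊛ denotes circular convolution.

(x ⊛ y)[n] = Σ(m=0 to 1) x[m] · y[(n-m) mod 2]

Computing each output sample:
(x ⊛ y)[0] = -3
(x ⊛ y)[1] = -3

x ⊛ y = [-3, -3]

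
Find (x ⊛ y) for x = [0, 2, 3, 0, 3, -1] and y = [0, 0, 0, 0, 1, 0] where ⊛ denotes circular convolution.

(x ⊛ y)[n] = Σ(m=0 to 5) x[m] · y[(n-m) mod 6]

Computing each output sample:
(x ⊛ y)[0] = 3
(x ⊛ y)[1] = 0
(x ⊛ y)[2] = 3
(x ⊛ y)[3] = -1
(x ⊛ y)[4] = 0
(x ⊛ y)[5] = 2

x ⊛ y = [3, 0, 3, -1, 0, 2]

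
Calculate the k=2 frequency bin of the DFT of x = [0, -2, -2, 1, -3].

X[2] = Σ(n=0 to 4) x[n] · ω_5^(2n) where ω_5 = e^(-2πi/5)
= (0)·ω_5^0 + (-2)·ω_5^2 + (-2)·ω_5^4 + (1)·ω_5^6 + (-3)·ω_5^8

X[2] = 3.7361-3.4410i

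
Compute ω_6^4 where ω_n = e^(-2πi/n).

ω_6^4 = e^(-2πi·4/6)
= cos(-2π·4/6) + i·sin(-2π·4/6)
= cos(-8π/6) + i·sin(-8π/6)

ω_6^4 = cos(-8π/6) + i·sin(-8π/6) = -0.5000+0.8660i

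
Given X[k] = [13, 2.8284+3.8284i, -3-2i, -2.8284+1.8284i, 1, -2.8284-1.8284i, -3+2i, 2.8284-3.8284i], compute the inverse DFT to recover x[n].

x[n] = (1/8) Σ(k=0 to 7) X[k] · e^(2πikn/8)

Computing each x[n]:
x[0] = 1
x[1] = 2
x[2] = 2
x[3] = -1
x[4] = 1
x[5] = 2
x[6] = 3
x[7] = 3

x = [1, 2, 2, -1, 1, 2, 3, 3]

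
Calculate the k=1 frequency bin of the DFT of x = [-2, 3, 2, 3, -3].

X[1] = Σ(n=0 to 4) x[n] · ω_5^(1n) where ω_5 = e^(-2πi/5)
= (-2)·ω_5^0 + (3)·ω_5^1 + (2)·ω_5^2 + (3)·ω_5^3 + (-3)·ω_5^4

X[1] = -6.0451-5.1186i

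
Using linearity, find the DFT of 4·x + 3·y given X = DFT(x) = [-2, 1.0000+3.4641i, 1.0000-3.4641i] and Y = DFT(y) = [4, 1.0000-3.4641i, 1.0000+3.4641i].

By linearity: DFT(4x + 3y) = 4·DFT(x) + 3·DFT(y)
= 4·[-2, 1.0000+3.4641i, 1.0000-3.4641i] + 3·[4, 1.0000-3.4641i, 1.0000+3.4641i]

Computing element-wise:
Z[0] = 4·(-2) + 3·(4) = 4
Z[1] = 4·(1.0000+3.4641i) + 3·(1.0000-3.4641i) = 7.0000+3.4641i
Z[2] = 4·(1.0000-3.4641i) + 3·(1.0000+3.4641i) = 7.0000-3.4641i

DFT(4x + 3y) = 4·X + 3·Y = [4, 7.0000+3.4641i, 7.0000-3.4641i]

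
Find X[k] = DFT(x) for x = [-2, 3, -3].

X[k] = Σ(n=0 to 2) x[n] · ω_3^(nk)
where ω_3 = e^(-2πi/3)

Computing each X[k]:
X[0] = -2
X[1] = -2.0000-5.1962i
X[2] = -2.0000+5.1962i

X = [-2, -2.0000-5.1962i, -2.0000+5.1962i]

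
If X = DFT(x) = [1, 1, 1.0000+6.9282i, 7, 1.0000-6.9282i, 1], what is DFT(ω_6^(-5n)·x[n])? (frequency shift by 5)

Modulation property: DFT(ω_6^(-5n)·x[n]) = X[(k-5) mod 6], so circularly shift X by 5 positions.

X[k-5] = [1, 1.0000+6.9282i, 7, 1.0000-6.9282i, 1, 1]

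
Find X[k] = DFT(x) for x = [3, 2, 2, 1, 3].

X[k] = Σ(n=0 to 4) x[n] · ω_5^(nk)
where ω_5 = e^(-2πi/5)

Computing each X[k]:
X[0] = 11
X[1] = 2.1180+0.3633i
X[2] = -0.1180+1.5388i
X[3] = -0.1180-1.5388i
X[4] = 2.1180-0.3633i

X = [11, 2.1180+0.3633i, -0.1180+1.5388i, -0.1180-1.5388i, 2.1180-0.3633i]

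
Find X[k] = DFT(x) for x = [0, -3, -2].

X[k] = Σ(n=0 to 2) x[n] · ω_3^(nk)
where ω_3 = e^(-2πi/3)

Computing each X[k]:
X[0] = -5
X[1] = 2.5000+0.8660i
X[2] = 2.5000-0.8660i

X = [-5, 2.5000+0.8660i, 2.5000-0.8660i]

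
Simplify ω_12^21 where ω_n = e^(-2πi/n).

Since ω_12^12 = 1, powers reduce modulo 12.
21 mod 12 = 9
So ω_12^21 = ω_12^9 = e^(-2πi·9/12)

ω_12^21 = ω_12^9 = 1i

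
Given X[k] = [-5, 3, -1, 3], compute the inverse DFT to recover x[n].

x[n] = (1/4) Σ(k=0 to 3) X[k] · e^(2πikn/4)

Computing each x[n]:
x[0] = 0
x[1] = -1
x[2] = -3
x[3] = -1

x = [0, -1, -3, -1]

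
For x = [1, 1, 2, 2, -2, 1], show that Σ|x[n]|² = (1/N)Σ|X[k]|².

Time domain:
Σ|x[n]|² = |1|² + |1|² + |2|² + |2|² + |-2|² + |1|² = 15.0000

Frequency domain:
(1/6)Σ|X[k]|² = (1/6)(|5|² + |-3.4641i|² + |2.0000+3.4641i|² + |-3|² + |2.0000-3.4641i|² + |3.4641i|²) = (1/6)·90.0000 = 15.0000

Both sides agree, confirming Parseval's theorem.

Σ|x[n]|² = (1/N)Σ|X[k]|² = 15.0000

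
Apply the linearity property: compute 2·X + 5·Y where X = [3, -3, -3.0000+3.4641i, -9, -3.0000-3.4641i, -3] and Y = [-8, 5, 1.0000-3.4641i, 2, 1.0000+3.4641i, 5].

By linearity: DFT(2x + 5y) = 2·DFT(x) + 5·DFT(y)
= 2·[3, -3, -3.0000+3.4641i, -9, -3.0000-3.4641i, -3] + 5·[-8, 5, 1.0000-3.4641i, 2, 1.0000+3.4641i, 5]

Computing element-wise:
Z[0] = 2·(3) + 5·(-8) = -34
Z[1] = 2·(-3) + 5·(5) = 19
Z[2] = 2·(-3.0000+3.4641i) + 5·(1.0000-3.4641i) = -1.0000-10.3923i
Z[3] = 2·(-9) + 5·(2) = -8
Z[4] = 2·(-3.0000-3.4641i) + 5·(1.0000+3.4641i) = -1.0000+10.3923i
Z[5] = 2·(-3) + 5·(5) = 19

DFT(2x + 5y) = 2·X + 5·Y = [-34, 19, -1.0000-10.3923i, -8, -1.0000+10.3923i, 19]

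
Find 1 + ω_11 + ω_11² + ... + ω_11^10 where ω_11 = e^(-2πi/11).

Sum of all nth roots of unity equals 0 for n > 1 (geometric series with r ≠ 1).

0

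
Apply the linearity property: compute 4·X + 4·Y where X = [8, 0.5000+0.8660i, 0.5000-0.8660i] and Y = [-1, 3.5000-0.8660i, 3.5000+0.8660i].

By linearity: DFT(4x + 4y) = 4·DFT(x) + 4·DFT(y)
= 4·[8, 0.5000+0.8660i, 0.5000-0.8660i] + 4·[-1, 3.5000-0.8660i, 3.5000+0.8660i]

Computing element-wise:
Z[0] = 4·(8) + 4·(-1) = 28
Z[1] = 4·(0.5000+0.8660i) + 4·(3.5000-0.8660i) = 16
Z[2] = 4·(0.5000-0.8660i) + 4·(3.5000+0.8660i) = 16

DFT(4x + 4y) = 4·X + 4·Y = [28, 16, 16]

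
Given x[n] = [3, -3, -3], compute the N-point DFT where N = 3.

X[k] = Σ(n=0 to 2) x[n] · ω_3^(nk)
where ω_3 = e^(-2πi/3)

Computing each X[k]:
X[0] = -3
X[1] = 6
X[2] = 6

X = [-3, 6, 6]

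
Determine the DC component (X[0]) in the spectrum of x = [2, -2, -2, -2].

X[0] = Σ(n=0 to 3) x[n] · ω_4^0 = Σ x[n]
= (2) + (-2) + (-2) + (-2)

X[0] = -4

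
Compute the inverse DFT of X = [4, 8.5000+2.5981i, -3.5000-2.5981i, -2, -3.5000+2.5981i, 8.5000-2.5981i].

x[n] = (1/6) Σ(k=0 to 5) X[k] · e^(2πikn/6)

Computing each x[n]:
x[0] = 2
x[1] = 3
x[2] = -2
x[3] = -3
x[4] = 1
x[5] = 3

x = [2, 3, -2, -3, 1, 3]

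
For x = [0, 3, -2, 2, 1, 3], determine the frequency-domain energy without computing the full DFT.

Parseval: Σ|x[n]|² = (1/N)Σ|X[k]|², so Σ|X[k]|² = N·Σ|x[n]|² = 6·27.0000

Σ|X[k]|² = N·Σ|x[n]|² = 6·27.0000 = 162.0000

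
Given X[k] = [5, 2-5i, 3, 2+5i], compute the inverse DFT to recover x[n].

x[n] = (1/4) Σ(k=0 to 3) X[k] · e^(2πikn/4)

Computing each x[n]:
x[0] = 3
x[1] = 3
x[2] = 1
x[3] = -2

x = [3, 3, 1, -2]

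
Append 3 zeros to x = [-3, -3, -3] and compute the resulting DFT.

Original 3-point DFT: [-9, 0, 0]
Zero-padded 6-point DFT provides frequency interpolation.

DFT_6([x, 0, ...]) = [-9, -3.0000+5.1962i, 0, -3, 0, -3.0000-5.1962i]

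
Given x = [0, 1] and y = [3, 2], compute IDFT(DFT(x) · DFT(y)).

(x ⊛ y)[n] = Σ(m=0 to 1) x[m] · y[(n-m) mod 2]

Computing each output sample:
(x ⊛ y)[0] = 2
(x ⊛ y)[1] = 3

x ⊛ y = [2, 3]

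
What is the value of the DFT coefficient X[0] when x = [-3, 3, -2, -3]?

X[0] = Σ(n=0 to 3) x[n] · ω_4^0 = Σ x[n]
= (-3) + (3) + (-2) + (-3)

X[0] = -5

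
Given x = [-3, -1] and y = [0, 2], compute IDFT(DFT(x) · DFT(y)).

(x ⊛ y)[n] = Σ(m=0 to 1) x[m] · y[(n-m) mod 2]

Computing each output sample:
(x ⊛ y)[0] = -2
(x ⊛ y)[1] = -6

x ⊛ y = [-2, -6]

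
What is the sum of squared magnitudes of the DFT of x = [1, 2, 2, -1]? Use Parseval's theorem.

Parseval: Σ|x[n]|² = (1/N)Σ|X[k]|², so Σ|X[k]|² = N·Σ|x[n]|² = 4·10.0000

Σ|X[k]|² = N·Σ|x[n]|² = 4·10.0000 = 40.0000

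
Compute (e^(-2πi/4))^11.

Since ω_4^4 = 1, powers reduce modulo 4.
11 mod 4 = 3
So ω_4^11 = ω_4^3 = e^(-2πi·3/4)

ω_4^11 = ω_4^3 = 1i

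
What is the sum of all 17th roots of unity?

Sum of all nth roots of unity equals 0 for n > 1 (geometric series with r ≠ 1).

0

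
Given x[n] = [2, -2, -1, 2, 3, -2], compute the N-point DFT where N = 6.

X[k] = Σ(n=0 to 5) x[n] · ω_6^(nk)
where ω_6 = e^(-2πi/6)

Computing each X[k]:
X[0] = 2
X[1] = -3.0000+3.4641i
X[2] = 5.0000-3.4641i
X[3] = 6
X[4] = 5.0000+3.4641i
X[5] = -3.0000-3.4641i

X = [2, -3.0000+3.4641i, 5.0000-3.4641i, 6, 5.0000+3.4641i, -3.0000-3.4641i]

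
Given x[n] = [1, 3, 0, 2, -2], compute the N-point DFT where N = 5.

X[k] = Σ(n=0 to 4) x[n] · ω_5^(nk)
where ω_5 = e^(-2πi/5)

Computing each X[k]:
X[0] = 4
X[1] = -0.3090-3.5797i
X[2] = 0.8090-4.8410i
X[3] = 0.8090+4.8410i
X[4] = -0.3090+3.5797i

X = [4, -0.3090-3.5797i, 0.8090-4.8410i, 0.8090+4.8410i, -0.3090+3.5797i]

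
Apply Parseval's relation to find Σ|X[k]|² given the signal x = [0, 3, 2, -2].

Parseval: Σ|x[n]|² = (1/N)Σ|X[k]|², so Σ|X[k]|² = N·Σ|x[n]|² = 4·17.0000

Σ|X[k]|² = N·Σ|x[n]|² = 4·17.0000 = 68.0000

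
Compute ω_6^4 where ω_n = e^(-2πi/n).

ω_6^4 = e^(-2πi·4/6)
= cos(-2π·4/6) + i·sin(-2π·4/6)
= cos(-8π/6) + i·sin(-8π/6)

ω_6^4 = cos(-8π/6) + i·sin(-8π/6) = -0.5000+0.8660i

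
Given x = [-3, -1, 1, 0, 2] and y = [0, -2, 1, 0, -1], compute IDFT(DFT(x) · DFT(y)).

(x ⊛ y)[n] = Σ(m=0 to 4) x[m] · y[(n-m) mod 5]

Computing each output sample:
(x ⊛ y)[0] = -3
(x ⊛ y)[1] = 7
(x ⊛ y)[2] = -1
(x ⊛ y)[3] = -5
(x ⊛ y)[4] = 4

x ⊛ y = [-3, 7, -1, -5, 4]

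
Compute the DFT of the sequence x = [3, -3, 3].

X[k] = Σ(n=0 to 2) x[n] · ω_3^(nk)
where ω_3 = e^(-2πi/3)

Computing each X[k]:
X[0] = 3
X[1] = 3.0000+5.1962i
X[2] = 3.0000-5.1962i

X = [3, 3.0000+5.1962i, 3.0000-5.1962i]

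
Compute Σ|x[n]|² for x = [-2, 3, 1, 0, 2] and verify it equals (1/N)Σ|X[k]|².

Time domain:
Σ|x[n]|² = |-2|² + |3|² + |1|² + |0|² + |2|² = 18.0000

Frequency domain:
(1/5)Σ|X[k]|² = (1/5)(|4|² + |-1.2639-1.5388i|² + |-5.7361+0.3633i|² + |-5.7361-0.3633i|² + |-1.2639+1.5388i|²) = (1/5)·90.0000 = 18.0000

Both sides agree, confirming Parseval's theorem.

Σ|x[n]|² = (1/N)Σ|X[k]|² = 18.0000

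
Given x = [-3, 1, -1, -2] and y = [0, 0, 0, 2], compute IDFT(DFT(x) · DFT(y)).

(x ⊛ y)[n] = Σ(m=0 to 3) x[m] · y[(n-m) mod 4]

Computing each output sample:
(x ⊛ y)[0] = 2
(x ⊛ y)[1] = -2
(x ⊛ y)[2] = -4
(x ⊛ y)[3] = -6

x ⊛ y = [2, -2, -4, -6]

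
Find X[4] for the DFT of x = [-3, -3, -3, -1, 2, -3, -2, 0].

X[4] = Σ(n=0 to 7) x[n] · ω_8^(4n) where ω_8 = e^(-2πi/8)
= (-3)·ω_8^0 + (-3)·ω_8^4 + (-3)·ω_8^8 + (-1)·ω_8^12 + (2)·ω_8^16 + (-3)·ω_8^20 + (-2)·ω_8^24 + (0)·ω_8^28

X[4] = 1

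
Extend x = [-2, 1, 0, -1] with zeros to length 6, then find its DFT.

Original 4-point DFT: [-2, -2-2i, -2, -2+2i]
Zero-padded 6-point DFT provides frequency interpolation.

DFT_6([x, 0, ...]) = [-2, -0.5000-0.8660i, -3.5000-0.8660i, -2, -3.5000+0.8660i, -0.5000+0.8660i]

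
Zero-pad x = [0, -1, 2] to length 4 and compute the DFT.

Original 3-point DFT: [1, -0.5000+2.5981i, -0.5000-2.5981i]
Zero-padded 4-point DFT provides frequency interpolation.

DFT_4([x, 0, ...]) = [1, -2+1i, 3, -2-1i]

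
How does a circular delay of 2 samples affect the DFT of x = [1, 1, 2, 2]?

Time shift by 2: X_shifted[k] = ω_4^(2k) · X[k]
Shifted x = [2, 2, 1, 1]

DFT(x[n-2]) = [6, 1-1i, 0, 1+1i]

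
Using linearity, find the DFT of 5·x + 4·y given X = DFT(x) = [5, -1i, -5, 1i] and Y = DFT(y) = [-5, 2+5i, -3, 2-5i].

By linearity: DFT(5x + 4y) = 5·DFT(x) + 4·DFT(y)
= 5·[5, -1i, -5, 1i] + 4·[-5, 2+5i, -3, 2-5i]

Computing element-wise:
Z[0] = 5·(5) + 4·(-5) = 5
Z[1] = 5·(-1i) + 4·(2+5i) = 8+15i
Z[2] = 5·(-5) + 4·(-3) = -37
Z[3] = 5·(1i) + 4·(2-5i) = 8-15i

DFT(5x + 4y) = 5·X + 4·Y = [5, 8+15i, -37, 8-15i]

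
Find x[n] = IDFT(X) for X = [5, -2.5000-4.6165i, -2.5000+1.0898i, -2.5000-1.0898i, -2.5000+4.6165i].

x[n] = (1/5) Σ(k=0 to 4) X[k] · e^(2πikn/5)

Computing each x[n]:
x[0] = -1
x[1] = 3
x[2] = 3
x[3] = 0
x[4] = 0

x = [-1, 3, 3, 0, 0]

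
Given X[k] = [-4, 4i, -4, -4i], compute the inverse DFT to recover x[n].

x[n] = (1/4) Σ(k=0 to 3) X[k] · e^(2πikn/4)

Computing each x[n]:
x[0] = -2
x[1] = -2
x[2] = -2
x[3] = 2

x = [-2, -2, -2, 2]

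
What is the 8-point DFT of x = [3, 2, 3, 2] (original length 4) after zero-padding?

Original 4-point DFT: [10, 0, 2, 0]
Zero-padded 8-point DFT provides frequency interpolation.

DFT_8([x, 0, ...]) = [10, 3.0000-5.8284i, 0, 3.0000+0.1716i, 2, 3.0000-0.1716i, 0, 3.0000+5.8284i]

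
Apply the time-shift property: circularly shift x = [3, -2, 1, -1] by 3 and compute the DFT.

Time shift by 3: X_shifted[k] = ω_4^(3k) · X[k]
Shifted x = [-2, 1, -1, 3]

DFT(x[n-3]) = [1, -1+2i, -7, -1-2i]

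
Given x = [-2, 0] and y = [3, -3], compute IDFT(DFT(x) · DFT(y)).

(x ⊛ y)[n] = Σ(m=0 to 1) x[m] · y[(n-m) mod 2]

Computing each output sample:
(x ⊛ y)[0] = -6
(x ⊛ y)[1] = 6

x ⊛ y = [-6, 6]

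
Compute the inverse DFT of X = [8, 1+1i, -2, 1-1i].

x[n] = (1/4) Σ(k=0 to 3) X[k] · e^(2πikn/4)

Computing each x[n]:
x[0] = 2
x[1] = 2
x[2] = 1
x[3] = 3

x = [2, 2, 1, 3]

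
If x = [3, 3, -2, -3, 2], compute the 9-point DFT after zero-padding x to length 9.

Original 5-point DFT: [3, 8.5902-1.5388i, -2.5902+0.3633i, -2.5902-0.3633i, 8.5902+1.5388i]
Zero-padded 9-point DFT provides frequency interpolation.

DFT_9([x, 0, ...]) = [3, 4.5715+1.9553i, 8.4324-3.5829i, -1.5000-6.0622i, 0.4961+2.2561i, 0.4961-2.2561i, -1.5000+6.0622i, 8.4324+3.5829i, 4.5715-1.9553i]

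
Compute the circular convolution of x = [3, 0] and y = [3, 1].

(x ⊛ y)[n] = Σ(m=0 to 1) x[m] · y[(n-m) mod 2]

Computing each output sample:
(x ⊛ y)[0] = 9
(x ⊛ y)[1] = 3

x ⊛ y = [9, 3]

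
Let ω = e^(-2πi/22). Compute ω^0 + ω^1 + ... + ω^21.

Sum of all nth roots of unity equals 0 for n > 1 (geometric series with r ≠ 1).

0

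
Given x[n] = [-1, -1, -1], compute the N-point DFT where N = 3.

X[k] = Σ(n=0 to 2) x[n] · ω_3^(nk)
where ω_3 = e^(-2πi/3)

Computing each X[k]:
X[0] = -3
X[1] = 0
X[2] = 0

X = [-3, 0, 0]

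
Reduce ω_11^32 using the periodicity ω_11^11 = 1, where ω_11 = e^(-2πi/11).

Since ω_11^11 = 1, powers reduce modulo 11.
32 mod 11 = 10
So ω_11^32 = ω_11^10 = e^(-2πi·10/11)

ω_11^32 = ω_11^10 = 0.8413+0.5406i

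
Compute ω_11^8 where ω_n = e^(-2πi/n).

ω_11^8 = e^(-2πi·8/11)
= cos(-2π·8/11) + i·sin(-2π·8/11)
= cos(-16π/11) + i·sin(-16π/11)

ω_11^8 = cos(-16π/11) + i·sin(-16π/11) = -0.1423+0.9898i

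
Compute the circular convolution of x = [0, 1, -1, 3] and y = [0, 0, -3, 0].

(x ⊛ y)[n] = Σ(m=0 to 3) x[m] · y[(n-m) mod 4]

Computing each output sample:
(x ⊛ y)[0] = 3
(x ⊛ y)[1] = -9
(x ⊛ y)[2] = 0
(x ⊛ y)[3] = -3

x ⊛ y = [3, -9, 0, -3]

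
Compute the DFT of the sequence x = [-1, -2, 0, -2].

X[k] = Σ(n=0 to 3) x[n] · ω_4^(nk)
where ω_4 = e^(-2πi/4)

Computing each X[k]:
X[0] = -5
X[1] = -1
X[2] = 3
X[3] = -1

X = [-5, -1, 3, -1]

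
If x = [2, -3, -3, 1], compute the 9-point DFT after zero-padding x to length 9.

Original 4-point DFT: [-3, 5+4i, 1, 5-4i]
Zero-padded 9-point DFT provides frequency interpolation.

DFT_9([x, 0, ...]) = [-3, -1.3191+4.0168i, 3.7981+4.8465i, 6, 2.0209-1.7683i, 2.0209+1.7683i, 6, 3.7981-4.8465i, -1.3191-4.0168i]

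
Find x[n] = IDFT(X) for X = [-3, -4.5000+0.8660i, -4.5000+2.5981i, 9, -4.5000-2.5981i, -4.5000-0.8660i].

x[n] = (1/6) Σ(k=0 to 5) X[k] · e^(2πikn/6)

Computing each x[n]:
x[0] = -2
x[1] = -3
x[2] = 3
x[3] = -2
x[4] = 2
x[5] = -1

x = [-2, -3, 3, -2, 2, -1]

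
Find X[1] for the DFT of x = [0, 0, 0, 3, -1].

X[1] = Σ(n=0 to 4) x[n] · ω_5^(1n) where ω_5 = e^(-2πi/5)
= (0)·ω_5^0 + (0)·ω_5^1 + (0)·ω_5^2 + (3)·ω_5^3 + (-1)·ω_5^4

X[1] = -2.7361+0.8123i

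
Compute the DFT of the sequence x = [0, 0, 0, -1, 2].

X[k] = Σ(n=0 to 4) x[n] · ω_5^(nk)
where ω_5 = e^(-2πi/5)

Computing each X[k]:
X[0] = 1
X[1] = 1.4271+1.3143i
X[2] = -1.9271+2.1266i
X[3] = -1.9271-2.1266i
X[4] = 1.4271-1.3143i

X = [1, 1.4271+1.3143i, -1.9271+2.1266i, -1.9271-2.1266i, 1.4271-1.3143i]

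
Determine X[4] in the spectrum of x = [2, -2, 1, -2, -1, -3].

X[4] = Σ(n=0 to 5) x[n] · ω_6^(4n) where ω_6 = e^(-2πi/6)
= (2)·ω_6^0 + (-2)·ω_6^4 + (1)·ω_6^8 + (-2)·ω_6^12 + (-1)·ω_6^16 + (-3)·ω_6^20

X[4] = 2.5000-0.8660i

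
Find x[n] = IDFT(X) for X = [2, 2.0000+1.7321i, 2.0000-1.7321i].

x[n] = (1/3) Σ(k=0 to 2) X[k] · e^(2πikn/3)

Computing each x[n]:
x[0] = 2
x[1] = -1
x[2] = 1

x = [2, -1, 1]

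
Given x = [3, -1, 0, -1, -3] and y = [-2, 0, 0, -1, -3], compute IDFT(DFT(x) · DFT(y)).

(x ⊛ y)[n] = Σ(m=0 to 4) x[m] · y[(n-m) mod 5]

Computing each output sample:
(x ⊛ y)[0] = -3
(x ⊛ y)[1] = 3
(x ⊛ y)[2] = 6
(x ⊛ y)[3] = 8
(x ⊛ y)[4] = -2

x ⊛ y = [-3, 3, 6, 8, -2]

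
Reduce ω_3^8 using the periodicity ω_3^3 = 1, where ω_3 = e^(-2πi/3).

Since ω_3^3 = 1, powers reduce modulo 3.
8 mod 3 = 2
So ω_3^8 = ω_3^2 = e^(-2πi·2/3)

ω_3^8 = ω_3^2 = -0.5000+0.8660i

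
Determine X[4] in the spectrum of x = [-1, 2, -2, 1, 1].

X[4] = Σ(n=0 to 4) x[n] · ω_5^(4n) where ω_5 = e^(-2πi/5)
= (-1)·ω_5^0 + (2)·ω_5^4 + (-2)·ω_5^8 + (1)·ω_5^12 + (1)·ω_5^16

X[4] = 0.7361-0.8123i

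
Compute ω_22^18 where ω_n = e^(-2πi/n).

ω_22^18 = e^(-2πi·18/22)
= cos(-2π·18/22) + i·sin(-2π·18/22)
= cos(-36π/22) + i·sin(-36π/22)

ω_22^18 = cos(-36π/22) + i·sin(-36π/22) = 0.4154+0.9096i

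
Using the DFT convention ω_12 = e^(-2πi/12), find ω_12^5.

ω_12^5 = e^(-2πi·5/12)
= cos(-2π·5/12) + i·sin(-2π·5/12)
= cos(-10π/12) + i·sin(-10π/12)

ω_12^5 = cos(-10π/12) + i·sin(-10π/12) = -0.8660-0.5000i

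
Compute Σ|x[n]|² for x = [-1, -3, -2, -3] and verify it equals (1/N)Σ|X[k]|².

Time domain:
Σ|x[n]|² = |-1|² + |-3|² + |-2|² + |-3|² = 23.0000

Frequency domain:
(1/4)Σ|X[k]|² = (1/4)(|-9|² + |1|² + |3|² + |1|²) = (1/4)·92.0000 = 23.0000

Both sides agree, confirming Parseval's theorem.

Σ|x[n]|² = (1/N)Σ|X[k]|² = 23.0000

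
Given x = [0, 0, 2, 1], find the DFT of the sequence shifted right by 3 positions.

Time shift by 3: X_shifted[k] = ω_4^(3k) · X[k]
Shifted x = [0, 2, 1, 0]

DFT(x[n-3]) = [3, -1-2i, -1, -1+2i]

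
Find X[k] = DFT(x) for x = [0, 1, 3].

X[k] = Σ(n=0 to 2) x[n] · ω_3^(nk)
where ω_3 = e^(-2πi/3)

Computing each X[k]:
X[0] = 4
X[1] = -2.0000+1.7321i
X[2] = -2.0000-1.7321i

X = [4, -2.0000+1.7321i, -2.0000-1.7321i]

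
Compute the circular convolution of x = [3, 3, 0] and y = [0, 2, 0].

(x ⊛ y)[n] = Σ(m=0 to 2) x[m] · y[(n-m) mod 3]

Computing each output sample:
(x ⊛ y)[0] = 0
(x ⊛ y)[1] = 6
(x ⊛ y)[2] = 6

x ⊛ y = [0, 6, 6]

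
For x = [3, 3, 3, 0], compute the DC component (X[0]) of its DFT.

X[0] = Σ(n=0 to 3) x[n] · ω_4^0 = Σ x[n]
= (3) + (3) + (3) + (0)

X[0] = 9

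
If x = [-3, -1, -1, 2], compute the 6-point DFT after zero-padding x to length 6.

Original 4-point DFT: [-3, -2+3i, -5, -2-3i]
Zero-padded 6-point DFT provides frequency interpolation.

DFT_6([x, 0, ...]) = [-3, -5.0000+1.7321i, 0, -5, 0, -5.0000-1.7321i]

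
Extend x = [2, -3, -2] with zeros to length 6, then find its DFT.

Original 3-point DFT: [-3, 4.5000+0.8660i, 4.5000-0.8660i]
Zero-padded 6-point DFT provides frequency interpolation.

DFT_6([x, 0, ...]) = [-3, 1.5000+4.3301i, 4.5000+0.8660i, 3, 4.5000-0.8660i, 1.5000-4.3301i]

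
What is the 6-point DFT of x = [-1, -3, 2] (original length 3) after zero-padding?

Original 3-point DFT: [-2, -0.5000+4.3301i, -0.5000-4.3301i]
Zero-padded 6-point DFT provides frequency interpolation.

DFT_6([x, 0, ...]) = [-2, -3.5000+0.8660i, -0.5000+4.3301i, 4, -0.5000-4.3301i, -3.5000-0.8660i]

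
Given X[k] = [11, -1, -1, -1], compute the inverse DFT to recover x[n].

x[n] = (1/4) Σ(k=0 to 3) X[k] · e^(2πikn/4)

Computing each x[n]:
x[0] = 2
x[1] = 3
x[2] = 3
x[3] = 3

x = [2, 3, 3, 3]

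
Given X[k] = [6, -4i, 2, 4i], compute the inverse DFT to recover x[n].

x[n] = (1/4) Σ(k=0 to 3) X[k] · e^(2πikn/4)

Computing each x[n]:
x[0] = 2
x[1] = 3
x[2] = 2
x[3] = -1

x = [2, 3, 2, -1]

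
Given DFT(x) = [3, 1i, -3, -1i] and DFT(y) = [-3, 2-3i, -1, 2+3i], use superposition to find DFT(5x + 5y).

By linearity: DFT(5x + 5y) = 5·DFT(x) + 5·DFT(y)
= 5·[3, 1i, -3, -1i] + 5·[-3, 2-3i, -1, 2+3i]

Computing element-wise:
Z[0] = 5·(3) + 5·(-3) = 0
Z[1] = 5·(1i) + 5·(2-3i) = 10-10i
Z[2] = 5·(-3) + 5·(-1) = -20
Z[3] = 5·(-1i) + 5·(2+3i) = 10+10i

DFT(5x + 5y) = 5·X + 5·Y = [0, 10-10i, -20, 10+10i]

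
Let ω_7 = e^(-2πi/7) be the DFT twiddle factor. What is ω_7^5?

ω_7^5 = e^(-2πi·5/7)
= cos(-2π·5/7) + i·sin(-2π·5/7)
= cos(-10π/7) + i·sin(-10π/7)

ω_7^5 = cos(-10π/7) + i·sin(-10π/7) = -0.2225+0.9749i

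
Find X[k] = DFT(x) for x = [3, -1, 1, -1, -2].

X[k] = Σ(n=0 to 4) x[n] · ω_5^(nk)
where ω_5 = e^(-2πi/5)

Computing each X[k]:
X[0] = 0
X[1] = 2.0729-2.1266i
X[2] = 5.4271+1.3143i
X[3] = 5.4271-1.3143i
X[4] = 2.0729+2.1266i

X = [0, 2.0729-2.1266i, 5.4271+1.3143i, 5.4271-1.3143i, 2.0729+2.1266i]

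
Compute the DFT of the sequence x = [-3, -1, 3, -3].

X[k] = Σ(n=0 to 3) x[n] · ω_4^(nk)
where ω_4 = e^(-2πi/4)

Computing each X[k]:
X[0] = -4
X[1] = -6-2i
X[2] = 4
X[3] = -6+2i

X = [-4, -6-2i, 4, -6+2i]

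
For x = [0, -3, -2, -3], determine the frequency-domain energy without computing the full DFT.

Parseval: Σ|x[n]|² = (1/N)Σ|X[k]|², so Σ|X[k]|² = N·Σ|x[n]|² = 4·22.0000

Σ|X[k]|² = N·Σ|x[n]|² = 4·22.0000 = 88.0000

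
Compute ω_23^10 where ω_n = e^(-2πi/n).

ω_23^10 = e^(-2πi·10/23)
= cos(-2π·10/23) + i·sin(-2π·10/23)
= cos(-20π/23) + i·sin(-20π/23)

ω_23^10 = cos(-20π/23) + i·sin(-20π/23) = -0.9172-0.3984i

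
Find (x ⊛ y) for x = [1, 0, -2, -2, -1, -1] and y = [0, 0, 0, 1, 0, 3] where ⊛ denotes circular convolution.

(x ⊛ y)[n] = Σ(m=0 to 5) x[m] · y[(n-m) mod 6]

Computing each output sample:
(x ⊛ y)[0] = -2
(x ⊛ y)[1] = -7
(x ⊛ y)[2] = -7
(x ⊛ y)[3] = -2
(x ⊛ y)[4] = -3
(x ⊛ y)[5] = 1

x ⊛ y = [-2, -7, -7, -2, -3, 1]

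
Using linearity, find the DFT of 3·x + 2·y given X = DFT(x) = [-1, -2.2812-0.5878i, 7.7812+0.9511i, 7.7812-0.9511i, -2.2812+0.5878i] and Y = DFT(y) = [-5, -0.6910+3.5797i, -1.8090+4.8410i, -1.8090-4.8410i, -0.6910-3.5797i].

By linearity: DFT(3x + 2y) = 3·DFT(x) + 2·DFT(y)
= 3·[-1, -2.2812-0.5878i, 7.7812+0.9511i, 7.7812-0.9511i, -2.2812+0.5878i] + 2·[-5, -0.6910+3.5797i, -1.8090+4.8410i, -1.8090-4.8410i, -0.6910-3.5797i]

Computing element-wise:
Z[0] = 3·(-1) + 2·(-5) = -13
Z[1] = 3·(-2.2812-0.5878i) + 2·(-0.6910+3.5797i) = -8.2256+5.3960i
Z[2] = 3·(7.7812+0.9511i) + 2·(-1.8090+4.8410i) = 19.7256+12.5353i
Z[3] = 3·(7.7812-0.9511i) + 2·(-1.8090-4.8410i) = 19.7256-12.5353i
Z[4] = 3·(-2.2812+0.5878i) + 2·(-0.6910-3.5797i) = -8.2256-5.3960i

DFT(3x + 2y) = 3·X + 2·Y = [-13, -8.2256+5.3960i, 19.7256+12.5353i, 19.7256-12.5353i, -8.2256-5.3960i]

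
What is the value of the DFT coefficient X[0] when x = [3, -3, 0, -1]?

X[0] = Σ(n=0 to 3) x[n] · ω_4^0 = Σ x[n]
= (3) + (-3) + (0) + (-1)

X[0] = -1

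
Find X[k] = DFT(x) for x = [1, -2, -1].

X[k] = Σ(n=0 to 2) x[n] · ω_3^(nk)
where ω_3 = e^(-2πi/3)

Computing each X[k]:
X[0] = -2
X[1] = 2.5000+0.8660i
X[2] = 2.5000-0.8660i

X = [-2, 2.5000+0.8660i, 2.5000-0.8660i]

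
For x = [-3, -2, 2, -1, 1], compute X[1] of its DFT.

X[1] = Σ(n=0 to 4) x[n] · ω_5^(1n) where ω_5 = e^(-2πi/5)
= (-3)·ω_5^0 + (-2)·ω_5^1 + (2)·ω_5^2 + (-1)·ω_5^3 + (1)·ω_5^4

X[1] = -4.1180+1.0898i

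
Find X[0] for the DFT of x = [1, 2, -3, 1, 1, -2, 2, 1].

X[0] = Σ(n=0 to 7) x[n] · ω_8^0 = Σ x[n]
= (1) + (2) + (-3) + (1) + (1) + (-2) + (2) + (1)

X[0] = 3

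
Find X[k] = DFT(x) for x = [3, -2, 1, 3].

X[k] = Σ(n=0 to 3) x[n] · ω_4^(nk)
where ω_4 = e^(-2πi/4)

Computing each X[k]:
X[0] = 5
X[1] = 2+5i
X[2] = 3
X[3] = 2-5i

X = [5, 2+5i, 3, 2-5i]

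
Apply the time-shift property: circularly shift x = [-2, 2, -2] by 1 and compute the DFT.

Time shift by 1: X_shifted[k] = ω_3^(1k) · X[k]
Shifted x = [-2, -2, 2]

DFT(x[n-1]) = [-2, -2.0000+3.4641i, -2.0000-3.4641i]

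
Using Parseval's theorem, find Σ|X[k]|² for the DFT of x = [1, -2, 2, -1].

Parseval: Σ|x[n]|² = (1/N)Σ|X[k]|², so Σ|X[k]|² = N·Σ|x[n]|² = 4·10.0000

Σ|X[k]|² = N·Σ|x[n]|² = 4·10.0000 = 40.0000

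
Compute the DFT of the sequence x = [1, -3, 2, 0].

X[k] = Σ(n=0 to 3) x[n] · ω_4^(nk)
where ω_4 = e^(-2πi/4)

Computing each X[k]:
X[0] = 0
X[1] = -1+3i
X[2] = 6
X[3] = -1-3i

X = [0, -1+3i, 6, -1-3i]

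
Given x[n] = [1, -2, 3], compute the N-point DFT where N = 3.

X[k] = Σ(n=0 to 2) x[n] · ω_3^(nk)
where ω_3 = e^(-2πi/3)

Computing each X[k]:
X[0] = 2
X[1] = 0.5000+4.3301i
X[2] = 0.5000-4.3301i

X = [2, 0.5000+4.3301i, 0.5000-4.3301i]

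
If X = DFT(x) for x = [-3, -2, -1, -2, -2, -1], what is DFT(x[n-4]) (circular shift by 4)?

Time shift by 4: X_shifted[k] = ω_6^(4k) · X[k]
Shifted x = [-1, -2, -2, -1, -3, -2]

DFT(x[n-4]) = [-11, 0.5000-0.8660i, 2.5000+0.8660i, -1, 2.5000-0.8660i, 0.5000+0.8660i]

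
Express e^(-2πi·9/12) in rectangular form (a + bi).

ω_12^9 = e^(-2πi·9/12)
= cos(-2π·9/12) + i·sin(-2π·9/12)
= cos(-18π/12) + i·sin(-18π/12)

ω_12^9 = cos(-18π/12) + i·sin(-18π/12) = 1i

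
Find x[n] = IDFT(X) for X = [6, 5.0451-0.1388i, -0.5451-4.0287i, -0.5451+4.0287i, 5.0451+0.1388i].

x[n] = (1/5) Σ(k=0 to 4) X[k] · e^(2πikn/5)

Computing each x[n]:
x[0] = 3
x[1] = 3
x[2] = -2
x[3] = 1
x[4] = 1

x = [3, 3, -2, 1, 1]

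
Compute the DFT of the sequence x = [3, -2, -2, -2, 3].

X[k] = Σ(n=0 to 4) x[n] · ω_5^(nk)
where ω_5 = e^(-2πi/5)

Computing each X[k]:
X[0] = 0
X[1] = 6.5451+4.7553i
X[2] = 0.9549+2.9389i
X[3] = 0.9549-2.9389i
X[4] = 6.5451-4.7553i

X = [0, 6.5451+4.7553i, 0.9549+2.9389i, 0.9549-2.9389i, 6.5451-4.7553i]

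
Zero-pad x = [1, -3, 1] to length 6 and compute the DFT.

Original 3-point DFT: [-1, 2.0000+3.4641i, 2.0000-3.4641i]
Zero-padded 6-point DFT provides frequency interpolation.

DFT_6([x, 0, ...]) = [-1, -1.0000+1.7321i, 2.0000+3.4641i, 5, 2.0000-3.4641i, -1.0000-1.7321i]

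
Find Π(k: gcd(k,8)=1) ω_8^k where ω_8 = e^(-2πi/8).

The primitive 8th roots of unity are ω_8^k for k coprime to 8: k ∈ {1, 3, 5, 7}
Their product equals the constant term of the cyclotomic polynomial Φ_8(x) up to sign.
For n ≥ 3, the product of all primitive nth roots of unity is 1. (For n=1 it is 1; for n=2 it is -1.)

1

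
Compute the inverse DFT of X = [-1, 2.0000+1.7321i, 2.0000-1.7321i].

x[n] = (1/3) Σ(k=0 to 2) X[k] · e^(2πikn/3)

Computing each x[n]:
x[0] = 1
x[1] = -2
x[2] = 0

x = [1, -2, 0]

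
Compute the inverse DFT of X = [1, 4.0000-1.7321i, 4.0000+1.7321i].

x[n] = (1/3) Σ(k=0 to 2) X[k] · e^(2πikn/3)

Computing each x[n]:
x[0] = 3
x[1] = 0
x[2] = -2

x = [3, 0, -2]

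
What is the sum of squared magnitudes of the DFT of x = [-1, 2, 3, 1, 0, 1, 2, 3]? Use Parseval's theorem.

Parseval: Σ|x[n]|² = (1/N)Σ|X[k]|², so Σ|X[k]|² = N·Σ|x[n]|² = 8·29.0000

Σ|X[k]|² = N·Σ|x[n]|² = 8·29.0000 = 232.0000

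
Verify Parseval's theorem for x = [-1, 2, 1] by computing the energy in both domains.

Time domain:
Σ|x[n]|² = |-1|² + |2|² + |1|² = 6.0000

Frequency domain:
(1/3)Σ|X[k]|² = (1/3)(|2|² + |-2.5000-0.8660i|² + |-2.5000+0.8660i|²) = (1/3)·18.0000 = 6.0000

Both sides agree, confirming Parseval's theorem.

Σ|x[n]|² = (1/N)Σ|X[k]|² = 6.0000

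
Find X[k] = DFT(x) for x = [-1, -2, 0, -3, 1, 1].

X[k] = Σ(n=0 to 5) x[n] · ω_6^(nk)
where ω_6 = e^(-2πi/6)

Computing each X[k]:
X[0] = -4
X[1] = 1.0000+3.4641i
X[2] = -4.0000+1.7321i
X[3] = 4
X[4] = -4.0000-1.7321i
X[5] = 1.0000-3.4641i

X = [-4, 1.0000+3.4641i, -4.0000+1.7321i, 4, -4.0000-1.7321i, 1.0000-3.4641i]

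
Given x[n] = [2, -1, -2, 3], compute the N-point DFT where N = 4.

X[k] = Σ(n=0 to 3) x[n] · ω_4^(nk)
where ω_4 = e^(-2πi/4)

Computing each X[k]:
X[0] = 2
X[1] = 4+4i
X[2] = -2
X[3] = 4-4i

X = [2, 4+4i, -2, 4-4i]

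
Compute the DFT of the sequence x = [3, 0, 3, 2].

X[k] = Σ(n=0 to 3) x[n] · ω_4^(nk)
where ω_4 = e^(-2πi/4)

Computing each X[k]:
X[0] = 8
X[1] = 2i
X[2] = 4
X[3] = -2i

X = [8, 2i, 4, -2i]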